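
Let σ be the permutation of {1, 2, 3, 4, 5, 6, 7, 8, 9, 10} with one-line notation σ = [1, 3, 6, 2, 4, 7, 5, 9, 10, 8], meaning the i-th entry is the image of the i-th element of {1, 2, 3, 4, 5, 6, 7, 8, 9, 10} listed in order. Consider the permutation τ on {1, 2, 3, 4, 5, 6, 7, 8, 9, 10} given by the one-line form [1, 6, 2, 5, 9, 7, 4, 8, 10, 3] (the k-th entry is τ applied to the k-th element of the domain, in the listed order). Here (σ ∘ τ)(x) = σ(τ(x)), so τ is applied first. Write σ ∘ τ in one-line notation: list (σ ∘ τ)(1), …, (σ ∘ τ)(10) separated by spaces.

1 7 3 4 10 5 2 9 8 6

For each element, apply τ then σ: 1 → 1 → 1; 2 → 6 → 7; 3 → 2 → 3; 4 → 5 → 4; 5 → 9 → 10; 6 → 7 → 5; 7 → 4 → 2; 8 → 8 → 9; 9 → 10 → 8; 10 → 3 → 6.
So σ ∘ τ in one-line form is 1 7 3 4 10 5 2 9 8 6.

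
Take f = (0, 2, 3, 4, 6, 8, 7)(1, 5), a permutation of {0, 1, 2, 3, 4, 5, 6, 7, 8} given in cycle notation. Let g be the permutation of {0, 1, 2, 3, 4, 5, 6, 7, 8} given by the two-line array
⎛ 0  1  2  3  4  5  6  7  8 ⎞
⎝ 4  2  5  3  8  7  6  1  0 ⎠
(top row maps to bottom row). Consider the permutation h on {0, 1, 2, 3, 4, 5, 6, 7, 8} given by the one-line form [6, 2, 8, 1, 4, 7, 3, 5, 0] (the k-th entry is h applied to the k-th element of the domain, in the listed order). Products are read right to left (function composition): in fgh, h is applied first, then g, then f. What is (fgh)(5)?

Apply the permutations in order: h(5) = 7, then g(7) = 1, then f(1) = 5. So (fgh)(5) = 5.

5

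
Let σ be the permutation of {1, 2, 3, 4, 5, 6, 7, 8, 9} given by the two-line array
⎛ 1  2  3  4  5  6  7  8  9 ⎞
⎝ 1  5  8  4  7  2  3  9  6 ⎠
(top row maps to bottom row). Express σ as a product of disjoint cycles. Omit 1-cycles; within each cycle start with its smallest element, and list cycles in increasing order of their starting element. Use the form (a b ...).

(2 5 7 3 8 9 6)

Start at 2 and follow images: 2 → 5 → 7 → 3 → 8 → 9 → 6 → 2, giving the cycle (2 5 7 3 8 9 6).
Repeating from the next unused element and collecting all non-trivial cycles gives (2 5 7 3 8 9 6).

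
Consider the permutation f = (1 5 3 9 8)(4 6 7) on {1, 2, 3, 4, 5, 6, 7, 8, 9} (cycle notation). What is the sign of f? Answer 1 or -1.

1

The cycle lengths are 5, 3, 1.
A cycle is odd iff its length is even; f has 0 even-length cycles, so sgn(f) = (−1)^0 and f is even.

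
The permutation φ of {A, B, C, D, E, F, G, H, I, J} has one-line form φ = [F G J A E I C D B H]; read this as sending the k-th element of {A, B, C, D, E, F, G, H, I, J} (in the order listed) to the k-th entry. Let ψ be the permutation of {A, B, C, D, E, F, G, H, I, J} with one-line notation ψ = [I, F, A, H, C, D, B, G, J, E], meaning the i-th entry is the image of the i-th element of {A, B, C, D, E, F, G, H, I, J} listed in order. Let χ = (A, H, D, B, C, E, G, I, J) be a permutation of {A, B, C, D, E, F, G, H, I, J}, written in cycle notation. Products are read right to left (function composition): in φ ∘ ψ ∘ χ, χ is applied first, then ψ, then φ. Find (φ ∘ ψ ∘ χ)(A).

C

Chase A: χ(A) = H; ψ(H) = G; φ(G) = C. Hence (φ ∘ ψ ∘ χ)(A) = C.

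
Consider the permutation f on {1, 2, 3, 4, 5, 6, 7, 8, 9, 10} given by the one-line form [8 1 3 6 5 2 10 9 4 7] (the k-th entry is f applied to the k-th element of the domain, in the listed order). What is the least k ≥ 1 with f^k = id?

6

Decomposing into disjoint cycles gives cycle lengths 6, 2, 1, 1.
The order is lcm(6, 2) = 6.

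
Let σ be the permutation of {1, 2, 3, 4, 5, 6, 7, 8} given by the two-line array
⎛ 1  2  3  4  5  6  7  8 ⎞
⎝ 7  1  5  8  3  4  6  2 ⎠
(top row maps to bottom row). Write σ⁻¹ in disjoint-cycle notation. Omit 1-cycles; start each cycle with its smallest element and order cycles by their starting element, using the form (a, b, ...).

First write σ in disjoint cycles: (1, 7, 6, 4, 8, 2)(3, 5).
Reversing each cycle (and rotating so the smallest element leads) gives σ⁻¹ = (1, 2, 8, 4, 6, 7)(3, 5).

(1, 2, 8, 4, 6, 7)(3, 5)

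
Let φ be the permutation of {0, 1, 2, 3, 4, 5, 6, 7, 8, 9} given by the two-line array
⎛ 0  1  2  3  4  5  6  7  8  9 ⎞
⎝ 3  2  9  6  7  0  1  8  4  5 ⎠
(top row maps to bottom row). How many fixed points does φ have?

No element satisfies φ(x) = x, so there are 0 fixed points.

0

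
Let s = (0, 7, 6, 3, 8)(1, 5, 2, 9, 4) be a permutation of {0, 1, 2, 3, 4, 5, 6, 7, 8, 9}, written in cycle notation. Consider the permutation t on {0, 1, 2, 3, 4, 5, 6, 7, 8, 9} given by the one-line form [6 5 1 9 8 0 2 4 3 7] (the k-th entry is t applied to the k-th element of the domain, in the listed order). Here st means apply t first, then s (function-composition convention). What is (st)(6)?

t(6) = 2, then s(2) = 9; composing gives (st)(6) = 9.

9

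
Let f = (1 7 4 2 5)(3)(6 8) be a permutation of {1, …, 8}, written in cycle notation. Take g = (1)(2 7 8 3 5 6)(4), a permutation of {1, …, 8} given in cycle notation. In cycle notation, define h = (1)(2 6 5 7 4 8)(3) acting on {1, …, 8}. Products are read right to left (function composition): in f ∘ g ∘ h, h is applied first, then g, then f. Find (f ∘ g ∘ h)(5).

Apply the permutations in order: h(5) = 7, then g(7) = 8, then f(8) = 6. So (f ∘ g ∘ h)(5) = 6.

6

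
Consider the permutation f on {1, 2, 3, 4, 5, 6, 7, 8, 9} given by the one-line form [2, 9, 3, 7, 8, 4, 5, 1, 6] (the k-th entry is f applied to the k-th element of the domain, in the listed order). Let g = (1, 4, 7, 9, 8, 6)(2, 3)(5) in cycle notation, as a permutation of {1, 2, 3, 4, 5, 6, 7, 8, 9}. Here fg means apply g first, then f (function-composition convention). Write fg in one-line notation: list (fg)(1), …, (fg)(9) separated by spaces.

For each element, apply g then f: 1 → 4 → 7; 2 → 3 → 3; 3 → 2 → 9; 4 → 7 → 5; 5 → 5 → 8; 6 → 1 → 2; 7 → 9 → 6; 8 → 6 → 4; 9 → 8 → 1.
Collecting the images, fg = [7 3 9 5 8 2 6 4 1].

7 3 9 5 8 2 6 4 1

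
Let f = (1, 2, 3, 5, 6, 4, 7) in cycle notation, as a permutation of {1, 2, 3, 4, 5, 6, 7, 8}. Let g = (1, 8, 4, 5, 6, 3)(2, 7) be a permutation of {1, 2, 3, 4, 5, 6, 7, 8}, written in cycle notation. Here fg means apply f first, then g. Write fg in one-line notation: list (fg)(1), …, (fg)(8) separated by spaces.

7 1 6 2 3 5 8 4

(fg)(x) = g(f(x)). Computing each image: g(f(1)) = g(2) = 7, g(f(2)) = g(3) = 1, g(f(3)) = g(5) = 6, g(f(4)) = g(7) = 2, g(f(5)) = g(6) = 3, g(f(6)) = g(4) = 5, g(f(7)) = g(1) = 8, g(f(8)) = g(8) = 4.
Hence fg = [7 1 6 2 3 5 8 4].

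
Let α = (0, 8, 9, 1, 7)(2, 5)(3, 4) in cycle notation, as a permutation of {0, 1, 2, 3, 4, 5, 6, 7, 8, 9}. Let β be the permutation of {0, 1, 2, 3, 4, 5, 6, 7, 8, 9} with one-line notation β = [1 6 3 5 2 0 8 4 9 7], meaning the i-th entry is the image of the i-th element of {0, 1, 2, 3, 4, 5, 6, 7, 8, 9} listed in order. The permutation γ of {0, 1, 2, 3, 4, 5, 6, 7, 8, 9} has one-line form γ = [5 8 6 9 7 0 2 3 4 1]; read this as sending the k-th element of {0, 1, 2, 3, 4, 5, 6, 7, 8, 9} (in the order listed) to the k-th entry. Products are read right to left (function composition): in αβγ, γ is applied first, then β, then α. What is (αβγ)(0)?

8

Chase 0: γ(0) = 5; β(5) = 0; α(0) = 8. Hence (αβγ)(0) = 8.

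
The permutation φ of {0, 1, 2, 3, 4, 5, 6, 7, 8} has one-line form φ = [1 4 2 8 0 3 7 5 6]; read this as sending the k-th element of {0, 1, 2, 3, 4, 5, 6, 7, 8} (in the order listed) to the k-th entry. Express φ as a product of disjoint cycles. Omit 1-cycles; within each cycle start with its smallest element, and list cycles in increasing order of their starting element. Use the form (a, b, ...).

From 0: 0 → 1 → 4 → 0, closing the cycle (0, 1, 4).
Repeating from the next unused element and collecting all non-trivial cycles gives (0, 1, 4)(3, 8, 6, 7, 5).

(0, 1, 4)(3, 8, 6, 7, 5)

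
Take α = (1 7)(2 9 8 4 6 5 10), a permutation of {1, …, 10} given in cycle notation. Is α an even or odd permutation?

The cycle lengths are 7, 2, 1.
A cycle of length ℓ contributes ℓ−1 transpositions, so α is a product of 6 + 1 = 7 transpositions — odd.

odd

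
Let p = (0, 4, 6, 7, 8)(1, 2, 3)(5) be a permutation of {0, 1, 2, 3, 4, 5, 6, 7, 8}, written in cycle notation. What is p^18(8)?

8 lies in the 5-cycle (0, 4, 6, 7, 8).
On a 5-cycle, p^5 is the identity, so p^18 = p^3 there (18 ≡ 3 mod 5).
Advancing 3 steps from 8: 8 → 0 → 4 → 6.

6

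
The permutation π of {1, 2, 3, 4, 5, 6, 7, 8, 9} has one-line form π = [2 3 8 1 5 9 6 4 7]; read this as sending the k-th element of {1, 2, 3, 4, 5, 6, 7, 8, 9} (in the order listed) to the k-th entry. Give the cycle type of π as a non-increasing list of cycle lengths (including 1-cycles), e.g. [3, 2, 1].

The disjoint cycles are (1, 2, 3, 8, 4)(5)(6, 9, 7), with lengths 5, 3, 1 in non-increasing order.

[5, 3, 1]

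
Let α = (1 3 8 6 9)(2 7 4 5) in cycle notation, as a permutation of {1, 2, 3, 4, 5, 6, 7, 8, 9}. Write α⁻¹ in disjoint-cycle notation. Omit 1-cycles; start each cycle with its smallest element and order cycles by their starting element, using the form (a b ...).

The inverse reverses each cycle.
After reversing and putting each cycle's least element first, α⁻¹ = (1 9 6 8 3)(2 5 4 7).

(1 9 6 8 3)(2 5 4 7)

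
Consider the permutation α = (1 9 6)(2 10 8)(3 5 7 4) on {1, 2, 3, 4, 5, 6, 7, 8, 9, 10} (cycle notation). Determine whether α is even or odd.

odd

The cycle lengths are 4, 3, 3.
A cycle of length ℓ contributes ℓ−1 transpositions, so α is a product of 3 + 2 + 2 = 7 transpositions — odd.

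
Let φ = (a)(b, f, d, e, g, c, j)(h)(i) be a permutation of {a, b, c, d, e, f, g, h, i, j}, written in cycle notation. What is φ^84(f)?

f lies in the 7-cycle (b, f, d, e, g, c, j).
On a 7-cycle, φ^7 is the identity, so φ^84 = φ^0 there (84 ≡ 0 mod 7).
So φ^84(f) = f.

f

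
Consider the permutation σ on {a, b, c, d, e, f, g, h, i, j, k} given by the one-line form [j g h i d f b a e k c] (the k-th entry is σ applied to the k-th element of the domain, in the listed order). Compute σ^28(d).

Tracing d → i → … returns to d after 3 steps, so d lies in a 3-cycle (d, i, e).
Powers repeat with period 3 on this cycle, and 28 mod 3 = 1, so σ^28(d) = σ^1(d).
Stepping 1 place around the cycle: d → i.

i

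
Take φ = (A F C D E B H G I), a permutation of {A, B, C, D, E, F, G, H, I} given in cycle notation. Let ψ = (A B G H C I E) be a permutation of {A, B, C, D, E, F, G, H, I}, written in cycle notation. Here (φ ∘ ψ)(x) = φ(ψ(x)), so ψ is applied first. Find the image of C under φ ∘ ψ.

First apply ψ: ψ(C) = I, then φ(I) = A. Thus (φ ∘ ψ)(C) = A.

A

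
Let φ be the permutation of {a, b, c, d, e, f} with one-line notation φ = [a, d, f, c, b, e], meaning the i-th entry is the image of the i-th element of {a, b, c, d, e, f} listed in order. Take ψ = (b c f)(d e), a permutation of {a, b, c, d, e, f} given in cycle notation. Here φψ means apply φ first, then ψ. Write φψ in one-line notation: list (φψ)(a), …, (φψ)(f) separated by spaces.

a e b f c d

(φψ)(x) = ψ(φ(x)). Computing each image: ψ(φ(a)) = ψ(a) = a, ψ(φ(b)) = ψ(d) = e, ψ(φ(c)) = ψ(f) = b, ψ(φ(d)) = ψ(c) = f, ψ(φ(e)) = ψ(b) = c, ψ(φ(f)) = ψ(e) = d.
Hence φψ = [a e b f c d].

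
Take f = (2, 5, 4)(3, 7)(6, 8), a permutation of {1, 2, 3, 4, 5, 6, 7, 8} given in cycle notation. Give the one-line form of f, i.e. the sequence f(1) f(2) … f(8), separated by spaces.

Each element maps to the next entry in its cycle (wrapping to the front): 1→1, 2→5, 3→7, 4→2, 5→4, 6→8, 7→3, 8→6.
Listing these in domain order gives 1 5 7 2 4 8 3 6.

1 5 7 2 4 8 3 6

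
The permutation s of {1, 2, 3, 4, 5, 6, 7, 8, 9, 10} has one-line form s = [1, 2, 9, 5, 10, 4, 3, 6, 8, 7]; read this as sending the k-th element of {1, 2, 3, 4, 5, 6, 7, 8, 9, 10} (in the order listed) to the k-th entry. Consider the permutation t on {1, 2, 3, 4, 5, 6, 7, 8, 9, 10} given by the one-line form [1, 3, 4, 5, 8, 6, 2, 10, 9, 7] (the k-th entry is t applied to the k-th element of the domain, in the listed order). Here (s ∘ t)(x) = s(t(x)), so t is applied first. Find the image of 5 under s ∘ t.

6

t(5) = 8, then s(8) = 6; composing gives (s ∘ t)(5) = 6.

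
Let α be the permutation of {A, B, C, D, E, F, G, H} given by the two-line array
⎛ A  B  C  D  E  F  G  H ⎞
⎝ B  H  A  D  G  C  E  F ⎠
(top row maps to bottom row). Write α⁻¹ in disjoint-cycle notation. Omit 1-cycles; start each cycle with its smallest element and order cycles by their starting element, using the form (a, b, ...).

The cycle decomposition of α is (A, B, H, F, C)(E, G).
Reversing each cycle (and rotating so the smallest element leads) gives α⁻¹ = (A, C, F, H, B)(E, G).

(A, C, F, H, B)(E, G)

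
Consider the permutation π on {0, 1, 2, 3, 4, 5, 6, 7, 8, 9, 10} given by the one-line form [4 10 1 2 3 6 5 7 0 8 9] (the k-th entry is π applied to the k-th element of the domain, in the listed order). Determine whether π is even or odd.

In disjoint-cycle form the cycle lengths are 8, 2, 1.
A cycle is odd iff its length is even; π has 2 even-length cycles, so sgn(π) = (−1)^2 and π is even.

even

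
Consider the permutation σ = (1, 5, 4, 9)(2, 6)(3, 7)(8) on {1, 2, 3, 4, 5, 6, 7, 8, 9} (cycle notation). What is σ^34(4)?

1

4 lies in the 4-cycle (1, 5, 4, 9).
Powers repeat with period 4 on this cycle, and 34 mod 4 = 2, so σ^34(4) = σ^2(4).
Stepping 2 places around the cycle: 4 → 9 → 1.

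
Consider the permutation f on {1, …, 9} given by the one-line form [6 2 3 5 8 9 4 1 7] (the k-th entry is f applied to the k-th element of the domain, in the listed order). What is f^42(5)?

5

Tracing 5 → 8 → … returns to 5 after 7 steps, so 5 lies in a 7-cycle (1 6 9 7 4 5 8).
On a 7-cycle, f^7 is the identity, so f^42 = f^0 there (42 ≡ 0 mod 7).
So f^42(5) = 5.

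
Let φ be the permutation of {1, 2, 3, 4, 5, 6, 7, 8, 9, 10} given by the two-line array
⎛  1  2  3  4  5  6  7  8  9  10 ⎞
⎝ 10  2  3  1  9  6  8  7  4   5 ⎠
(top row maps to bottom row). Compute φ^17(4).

10

Tracing 4 → 1 → … returns to 4 after 5 steps, so 4 lies in a 5-cycle (1 10 5 9 4).
Since the cycle has length 5, φ^17 acts on it the same as φ^2 (17 mod 5 = 2).
Advancing 2 steps from 4: 4 → 1 → 10.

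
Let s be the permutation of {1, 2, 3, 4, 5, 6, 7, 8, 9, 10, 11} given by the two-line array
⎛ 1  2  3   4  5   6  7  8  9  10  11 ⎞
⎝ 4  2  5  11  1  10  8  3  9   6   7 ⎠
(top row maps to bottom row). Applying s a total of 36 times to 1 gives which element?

4

Tracing 1 → 4 → … returns to 1 after 7 steps, so 1 lies in a 7-cycle (1, 4, 11, 7, 8, 3, 5).
Powers repeat with period 7 on this cycle, and 36 mod 7 = 1, so s^36(1) = s^1(1).
Stepping 1 place around the cycle: 1 → 4.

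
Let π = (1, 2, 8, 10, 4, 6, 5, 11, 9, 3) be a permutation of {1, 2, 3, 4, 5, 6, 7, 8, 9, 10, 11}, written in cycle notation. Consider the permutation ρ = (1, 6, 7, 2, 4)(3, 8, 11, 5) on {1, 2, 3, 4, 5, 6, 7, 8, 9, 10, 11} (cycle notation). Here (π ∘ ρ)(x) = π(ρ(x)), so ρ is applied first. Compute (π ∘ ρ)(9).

(π ∘ ρ)(9) = π(ρ(9)). ρ(9) = 9, then π(9) = 3. So (π ∘ ρ)(9) = 3.

3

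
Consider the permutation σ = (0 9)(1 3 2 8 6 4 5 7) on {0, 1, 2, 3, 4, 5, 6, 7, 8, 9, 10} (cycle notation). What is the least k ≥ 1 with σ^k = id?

The cycle type of σ is (8, 2, 1).
The order is lcm(8, 2) = 8.

8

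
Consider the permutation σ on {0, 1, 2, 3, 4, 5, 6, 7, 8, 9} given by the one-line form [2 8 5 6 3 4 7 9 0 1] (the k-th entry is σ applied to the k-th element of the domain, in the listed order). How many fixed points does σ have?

0

No element satisfies σ(x) = x, so there are 0 fixed points.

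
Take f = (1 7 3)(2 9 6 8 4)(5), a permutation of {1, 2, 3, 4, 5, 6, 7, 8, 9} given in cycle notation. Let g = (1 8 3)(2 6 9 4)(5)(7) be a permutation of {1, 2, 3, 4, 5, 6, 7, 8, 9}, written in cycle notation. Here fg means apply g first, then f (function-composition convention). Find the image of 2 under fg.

g(2) = 6, then f(6) = 8; composing gives (fg)(2) = 8.

8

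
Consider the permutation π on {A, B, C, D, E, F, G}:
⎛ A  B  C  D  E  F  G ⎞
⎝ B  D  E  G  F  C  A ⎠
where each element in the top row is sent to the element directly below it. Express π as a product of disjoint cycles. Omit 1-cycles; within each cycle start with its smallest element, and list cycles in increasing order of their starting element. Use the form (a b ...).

Start at A and follow images: A → B → D → G → A, giving the cycle (A B D G).
Repeating from the next unused element and collecting all non-trivial cycles gives (A B D G)(C E F).

(A B D G)(C E F)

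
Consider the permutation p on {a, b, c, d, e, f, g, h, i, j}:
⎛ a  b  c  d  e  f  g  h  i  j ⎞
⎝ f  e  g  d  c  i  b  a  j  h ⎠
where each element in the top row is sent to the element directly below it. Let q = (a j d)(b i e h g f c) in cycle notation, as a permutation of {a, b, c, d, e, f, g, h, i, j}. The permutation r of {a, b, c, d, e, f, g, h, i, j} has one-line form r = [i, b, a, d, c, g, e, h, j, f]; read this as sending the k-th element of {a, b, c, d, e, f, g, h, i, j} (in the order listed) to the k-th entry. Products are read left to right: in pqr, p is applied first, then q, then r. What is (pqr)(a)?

a

Chase a: p(a) = f; q(f) = c; r(c) = a. Hence (pqr)(a) = a.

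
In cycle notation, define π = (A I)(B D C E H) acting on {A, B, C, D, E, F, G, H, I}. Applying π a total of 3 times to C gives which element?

C lies in the 5-cycle (B D C E H).
Stepping 3 places around the cycle: C → E → H → B.

B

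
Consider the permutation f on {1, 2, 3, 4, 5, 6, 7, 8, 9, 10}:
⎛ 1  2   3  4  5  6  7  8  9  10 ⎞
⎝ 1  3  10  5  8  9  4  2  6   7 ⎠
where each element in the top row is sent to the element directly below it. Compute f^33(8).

4

Tracing 8 → 2 → … returns to 8 after 7 steps, so 8 lies in a 7-cycle (2 3 10 7 4 5 8).
Powers repeat with period 7 on this cycle, and 33 mod 7 = 5, so f^33(8) = f^5(8).
Advancing 5 steps from 8: 8 → 2 → 3 → 10 → 7 → 4.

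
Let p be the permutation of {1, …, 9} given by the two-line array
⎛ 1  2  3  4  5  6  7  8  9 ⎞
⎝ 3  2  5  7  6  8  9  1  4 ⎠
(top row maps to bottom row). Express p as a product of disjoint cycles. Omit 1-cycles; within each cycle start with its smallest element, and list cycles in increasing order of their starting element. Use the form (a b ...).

Start at 1 and follow images: 1 → 3 → 5 → 6 → 8 → 1, giving the cycle (1 3 5 6 8).
Repeating from the next unused element and collecting all non-trivial cycles gives (1 3 5 6 8)(4 7 9).

(1 3 5 6 8)(4 7 9)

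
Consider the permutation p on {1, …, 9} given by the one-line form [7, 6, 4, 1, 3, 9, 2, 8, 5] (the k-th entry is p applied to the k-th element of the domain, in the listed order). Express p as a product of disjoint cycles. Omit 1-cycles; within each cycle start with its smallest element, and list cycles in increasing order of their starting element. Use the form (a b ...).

(1 7 2 6 9 5 3 4)

Start at 1 and follow images: 1 → 7 → 2 → 6 → 9 → 5 → 3 → 4 → 1, giving the cycle (1 7 2 6 9 5 3 4).
Repeating from the next unused element and collecting all non-trivial cycles gives (1 7 2 6 9 5 3 4).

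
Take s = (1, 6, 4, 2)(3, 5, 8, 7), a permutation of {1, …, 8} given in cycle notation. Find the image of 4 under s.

2

4 appears in (1, 6, 4, 2); the next entry (wrapping around) is 2.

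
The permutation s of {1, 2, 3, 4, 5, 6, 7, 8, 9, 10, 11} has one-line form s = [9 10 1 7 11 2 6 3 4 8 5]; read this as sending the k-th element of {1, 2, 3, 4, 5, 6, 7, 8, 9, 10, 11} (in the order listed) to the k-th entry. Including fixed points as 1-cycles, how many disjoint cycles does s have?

2

The cycle decomposition is (1 9 4 7 6 2 10 8 3)(5 11), which has 2 cycles (counting 1-cycles).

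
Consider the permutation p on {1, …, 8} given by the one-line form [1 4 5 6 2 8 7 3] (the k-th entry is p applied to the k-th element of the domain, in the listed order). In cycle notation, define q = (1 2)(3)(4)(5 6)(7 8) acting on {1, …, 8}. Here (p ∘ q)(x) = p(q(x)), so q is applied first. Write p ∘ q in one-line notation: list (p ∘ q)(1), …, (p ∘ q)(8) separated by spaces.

4 1 5 6 8 2 3 7

Chase each element through q then p: 1 → 2 → 4; 2 → 1 → 1; 3 → 3 → 5; 4 → 4 → 6; 5 → 6 → 8; 6 → 5 → 2; 7 → 8 → 3; 8 → 7 → 7.
So p ∘ q in one-line form is 4 1 5 6 8 2 3 7.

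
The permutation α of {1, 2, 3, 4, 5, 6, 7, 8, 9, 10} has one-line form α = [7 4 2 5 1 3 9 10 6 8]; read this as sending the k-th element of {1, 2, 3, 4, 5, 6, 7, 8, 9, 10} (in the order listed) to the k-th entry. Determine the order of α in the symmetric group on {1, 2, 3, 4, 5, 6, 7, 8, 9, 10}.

8

Decomposing into disjoint cycles gives cycle lengths 8, 2.
Since disjoint cycles commute, ord(α) = lcm(8, 2) = 8.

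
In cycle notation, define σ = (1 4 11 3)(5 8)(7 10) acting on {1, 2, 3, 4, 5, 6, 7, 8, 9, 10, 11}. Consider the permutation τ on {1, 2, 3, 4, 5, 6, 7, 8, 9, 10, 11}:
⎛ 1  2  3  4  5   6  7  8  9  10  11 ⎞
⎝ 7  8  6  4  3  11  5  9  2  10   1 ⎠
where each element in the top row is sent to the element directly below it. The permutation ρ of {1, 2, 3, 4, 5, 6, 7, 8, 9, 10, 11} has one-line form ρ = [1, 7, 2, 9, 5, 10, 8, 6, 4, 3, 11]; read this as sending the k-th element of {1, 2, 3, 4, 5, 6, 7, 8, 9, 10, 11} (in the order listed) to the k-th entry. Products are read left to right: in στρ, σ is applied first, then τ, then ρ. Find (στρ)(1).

9

Chase 1: σ(1) = 4; τ(4) = 4; ρ(4) = 9. Hence (στρ)(1) = 9.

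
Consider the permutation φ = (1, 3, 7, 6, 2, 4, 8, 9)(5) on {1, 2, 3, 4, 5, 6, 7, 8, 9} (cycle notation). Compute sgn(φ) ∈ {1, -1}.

-1

The cycle lengths are 8, 1.
A cycle is odd iff its length is even; φ has 1 even-length cycle, so sgn(φ) = (−1)^1 and φ is odd.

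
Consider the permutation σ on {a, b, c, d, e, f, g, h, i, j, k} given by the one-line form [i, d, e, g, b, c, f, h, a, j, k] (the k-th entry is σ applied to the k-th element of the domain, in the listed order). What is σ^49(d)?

g

Tracing d → g → … returns to d after 6 steps, so d lies in a 6-cycle (b, d, g, f, c, e).
Since the cycle has length 6, σ^49 acts on it the same as σ^1 (49 mod 6 = 1).
Stepping 1 place around the cycle: d → g.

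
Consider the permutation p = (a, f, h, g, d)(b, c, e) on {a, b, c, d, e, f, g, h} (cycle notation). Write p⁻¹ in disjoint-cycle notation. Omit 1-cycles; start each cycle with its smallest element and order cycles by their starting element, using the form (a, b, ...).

(a, d, g, h, f)(b, e, c)

The inverse reverses each cycle.
After reversing and putting each cycle's least element first, p⁻¹ = (a, d, g, h, f)(b, e, c).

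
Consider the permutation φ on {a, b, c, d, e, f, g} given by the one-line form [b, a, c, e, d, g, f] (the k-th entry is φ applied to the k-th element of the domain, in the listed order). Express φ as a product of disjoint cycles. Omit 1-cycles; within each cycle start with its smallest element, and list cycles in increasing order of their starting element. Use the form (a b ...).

Iterating φ from a gives a → b → a; that is the 2-cycle (a b).
Continuing from each remaining unvisited element yields (a b)(d e)(f g).

(a b)(d e)(f g)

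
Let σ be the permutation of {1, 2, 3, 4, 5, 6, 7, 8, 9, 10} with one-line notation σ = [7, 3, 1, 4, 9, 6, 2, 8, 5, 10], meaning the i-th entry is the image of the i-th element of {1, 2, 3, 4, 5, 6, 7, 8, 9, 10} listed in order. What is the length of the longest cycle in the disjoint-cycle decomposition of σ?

Decomposing into disjoint cycles gives (1, 7, 2, 3)(5, 9); the longest has length 4.

4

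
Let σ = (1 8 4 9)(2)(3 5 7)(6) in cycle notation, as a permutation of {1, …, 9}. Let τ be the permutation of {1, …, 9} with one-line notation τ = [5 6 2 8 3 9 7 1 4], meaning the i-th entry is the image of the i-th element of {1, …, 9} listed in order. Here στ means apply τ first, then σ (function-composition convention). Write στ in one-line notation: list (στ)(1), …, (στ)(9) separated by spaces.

7 6 2 4 5 1 3 8 9

(στ)(x) = σ(τ(x)). Computing each image: σ(τ(1)) = σ(5) = 7, σ(τ(2)) = σ(6) = 6, σ(τ(3)) = σ(2) = 2, σ(τ(4)) = σ(8) = 4, σ(τ(5)) = σ(3) = 5, σ(τ(6)) = σ(9) = 1, σ(τ(7)) = σ(7) = 3, σ(τ(8)) = σ(1) = 8, σ(τ(9)) = σ(4) = 9.
Hence στ = [7 6 2 4 5 1 3 8 9].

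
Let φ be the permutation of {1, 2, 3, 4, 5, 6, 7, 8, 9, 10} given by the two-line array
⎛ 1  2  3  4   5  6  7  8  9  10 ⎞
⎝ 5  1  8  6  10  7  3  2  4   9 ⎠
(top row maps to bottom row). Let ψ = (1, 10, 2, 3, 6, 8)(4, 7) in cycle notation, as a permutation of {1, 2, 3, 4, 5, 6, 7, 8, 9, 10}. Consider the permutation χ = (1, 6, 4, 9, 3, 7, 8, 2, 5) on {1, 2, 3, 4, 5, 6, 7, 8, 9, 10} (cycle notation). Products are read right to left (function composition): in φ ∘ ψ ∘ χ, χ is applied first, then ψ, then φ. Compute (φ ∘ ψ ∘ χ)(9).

7

(φ ∘ ψ ∘ χ)(9) = φ(ψ(χ(9))). χ(9) = 3, then ψ(3) = 6, then φ(6) = 7, so the result is 7.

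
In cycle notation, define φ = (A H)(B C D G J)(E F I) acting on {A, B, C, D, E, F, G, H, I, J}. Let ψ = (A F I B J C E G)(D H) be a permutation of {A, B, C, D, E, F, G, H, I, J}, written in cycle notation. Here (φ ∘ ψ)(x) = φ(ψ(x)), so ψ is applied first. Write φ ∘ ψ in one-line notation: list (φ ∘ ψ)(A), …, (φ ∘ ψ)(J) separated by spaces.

I B F A J E H G C D

For each element, apply ψ then φ: A → F → I; B → J → B; C → E → F; D → H → A; E → G → J; F → I → E; G → A → H; H → D → G; I → B → C; J → C → D.
So φ ∘ ψ in one-line form is I B F A J E H G C D.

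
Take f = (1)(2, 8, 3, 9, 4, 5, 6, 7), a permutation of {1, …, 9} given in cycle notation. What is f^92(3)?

6

3 lies in the 8-cycle (2, 8, 3, 9, 4, 5, 6, 7).
Since the cycle has length 8, f^92 acts on it the same as f^4 (92 mod 8 = 4).
Advancing 4 steps from 3: 3 → 9 → 4 → 5 → 6.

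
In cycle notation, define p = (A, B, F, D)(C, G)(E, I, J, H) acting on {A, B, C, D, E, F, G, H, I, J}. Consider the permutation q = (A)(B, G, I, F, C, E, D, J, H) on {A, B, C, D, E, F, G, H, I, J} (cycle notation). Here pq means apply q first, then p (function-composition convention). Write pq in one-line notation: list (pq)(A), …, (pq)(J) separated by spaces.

B C I H A G J F D E

For each element, apply q then p: A → A → B; B → G → C; C → E → I; D → J → H; E → D → A; F → C → G; G → I → J; H → B → F; I → F → D; J → H → E.
Collecting the images, pq = [B C I H A G J F D E].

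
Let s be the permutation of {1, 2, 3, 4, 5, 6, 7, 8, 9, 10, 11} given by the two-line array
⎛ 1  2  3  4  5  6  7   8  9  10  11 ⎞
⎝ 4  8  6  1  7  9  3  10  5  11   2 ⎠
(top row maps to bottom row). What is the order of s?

20

Decomposing into disjoint cycles gives cycle lengths 5, 4, 2.
Since disjoint cycles commute, ord(s) = lcm(5, 4, 2) = 20.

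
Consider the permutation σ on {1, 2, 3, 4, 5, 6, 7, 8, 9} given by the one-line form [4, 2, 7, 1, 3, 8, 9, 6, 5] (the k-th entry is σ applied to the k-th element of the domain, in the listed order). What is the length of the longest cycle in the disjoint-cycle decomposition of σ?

Decomposing into disjoint cycles gives (1 4)(3 7 9 5)(6 8); the longest has length 4.

4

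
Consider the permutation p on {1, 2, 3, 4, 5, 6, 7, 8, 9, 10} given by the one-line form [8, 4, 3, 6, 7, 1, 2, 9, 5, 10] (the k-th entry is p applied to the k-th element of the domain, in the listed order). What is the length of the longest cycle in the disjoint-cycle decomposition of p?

Decomposing into disjoint cycles gives (1 8 9 5 7 2 4 6); the longest has length 8.

8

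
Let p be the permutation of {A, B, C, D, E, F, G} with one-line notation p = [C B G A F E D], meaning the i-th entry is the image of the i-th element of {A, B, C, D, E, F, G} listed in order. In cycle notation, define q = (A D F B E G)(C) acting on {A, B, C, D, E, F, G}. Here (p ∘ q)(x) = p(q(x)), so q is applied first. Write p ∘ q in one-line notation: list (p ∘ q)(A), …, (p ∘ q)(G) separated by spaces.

A F G E D B C

(p ∘ q)(x) = p(q(x)). Computing each image: p(q(A)) = p(D) = A, p(q(B)) = p(E) = F, p(q(C)) = p(C) = G, p(q(D)) = p(F) = E, p(q(E)) = p(G) = D, p(q(F)) = p(B) = B, p(q(G)) = p(A) = C.
Hence p ∘ q = [A F G E D B C].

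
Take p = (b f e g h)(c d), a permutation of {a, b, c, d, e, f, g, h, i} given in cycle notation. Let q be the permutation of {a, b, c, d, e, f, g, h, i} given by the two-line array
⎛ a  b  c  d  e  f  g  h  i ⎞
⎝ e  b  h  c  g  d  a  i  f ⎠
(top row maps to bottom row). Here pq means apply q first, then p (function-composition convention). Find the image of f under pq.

c

First apply q: q(f) = d, then p(d) = c. Thus (pq)(f) = c.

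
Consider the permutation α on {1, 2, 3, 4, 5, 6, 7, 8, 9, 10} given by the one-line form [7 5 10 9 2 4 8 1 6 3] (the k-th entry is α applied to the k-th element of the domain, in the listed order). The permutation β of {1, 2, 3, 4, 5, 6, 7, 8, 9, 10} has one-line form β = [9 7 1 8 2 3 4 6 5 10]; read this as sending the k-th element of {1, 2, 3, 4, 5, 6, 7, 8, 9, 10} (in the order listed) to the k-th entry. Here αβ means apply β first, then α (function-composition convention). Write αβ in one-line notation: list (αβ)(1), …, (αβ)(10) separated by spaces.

Chase each element through β then α: 1 → 9 → 6; 2 → 7 → 8; 3 → 1 → 7; 4 → 8 → 1; 5 → 2 → 5; 6 → 3 → 10; 7 → 4 → 9; 8 → 6 → 4; 9 → 5 → 2; 10 → 10 → 3.
So αβ in one-line form is 6 8 7 1 5 10 9 4 2 3.

6 8 7 1 5 10 9 4 2 3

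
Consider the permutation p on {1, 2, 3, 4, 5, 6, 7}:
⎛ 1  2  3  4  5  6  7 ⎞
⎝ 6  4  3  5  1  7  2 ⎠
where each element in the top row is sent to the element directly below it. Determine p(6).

7

The entry below 6 in the array is 7, so p(6) = 7.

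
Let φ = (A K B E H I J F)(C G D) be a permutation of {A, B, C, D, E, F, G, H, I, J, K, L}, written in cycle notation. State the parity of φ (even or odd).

odd

The cycle lengths are 8, 3, 1.
A cycle of length ℓ contributes ℓ−1 transpositions, so φ is a product of 7 + 2 = 9 transpositions — odd.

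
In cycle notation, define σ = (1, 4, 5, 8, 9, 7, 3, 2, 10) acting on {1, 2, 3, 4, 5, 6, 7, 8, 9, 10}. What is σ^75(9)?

2

9 lies in the 9-cycle (1, 4, 5, 8, 9, 7, 3, 2, 10).
Powers repeat with period 9 on this cycle, and 75 mod 9 = 3, so σ^75(9) = σ^3(9).
Stepping 3 places around the cycle: 9 → 7 → 3 → 2.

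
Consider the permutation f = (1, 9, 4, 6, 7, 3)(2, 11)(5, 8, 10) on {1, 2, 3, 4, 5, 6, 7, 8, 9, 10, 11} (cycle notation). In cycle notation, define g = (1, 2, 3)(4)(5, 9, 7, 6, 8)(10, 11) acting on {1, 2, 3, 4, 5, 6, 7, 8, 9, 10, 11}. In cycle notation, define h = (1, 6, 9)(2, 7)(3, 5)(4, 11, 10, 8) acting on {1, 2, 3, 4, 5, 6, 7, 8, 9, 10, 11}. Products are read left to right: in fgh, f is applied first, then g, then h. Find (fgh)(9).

Apply the permutations in order: f(9) = 4, then g(4) = 4, then h(4) = 11. So (fgh)(9) = 11.

11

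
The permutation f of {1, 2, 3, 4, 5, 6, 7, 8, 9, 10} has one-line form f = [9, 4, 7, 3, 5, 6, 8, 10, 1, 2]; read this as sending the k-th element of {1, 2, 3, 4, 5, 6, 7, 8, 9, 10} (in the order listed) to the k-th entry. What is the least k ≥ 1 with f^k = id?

6

The disjoint-cycle form of f has cycle lengths 6, 2, 1, 1.
Since disjoint cycles commute, ord(f) = lcm(6, 2) = 6.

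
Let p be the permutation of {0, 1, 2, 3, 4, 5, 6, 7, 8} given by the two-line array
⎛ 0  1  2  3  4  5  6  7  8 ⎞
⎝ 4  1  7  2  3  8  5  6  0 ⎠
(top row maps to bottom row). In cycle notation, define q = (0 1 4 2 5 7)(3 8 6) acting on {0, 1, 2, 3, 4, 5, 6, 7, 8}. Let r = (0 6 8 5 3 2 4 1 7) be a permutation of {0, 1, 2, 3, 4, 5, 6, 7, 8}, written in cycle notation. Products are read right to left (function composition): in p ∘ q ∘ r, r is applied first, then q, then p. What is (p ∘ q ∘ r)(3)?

(p ∘ q ∘ r)(3) = p(q(r(3))). r(3) = 2, then q(2) = 5, then p(5) = 8, so the result is 8.

8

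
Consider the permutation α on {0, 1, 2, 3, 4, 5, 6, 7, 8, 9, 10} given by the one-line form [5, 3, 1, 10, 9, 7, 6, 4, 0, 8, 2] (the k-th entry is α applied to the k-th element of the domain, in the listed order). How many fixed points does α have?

1

The fixed points (elements with α(x) = x) are {6}, so there is 1.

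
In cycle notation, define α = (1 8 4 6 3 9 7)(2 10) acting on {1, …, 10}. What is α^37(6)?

6 lies in the 7-cycle (1 8 4 6 3 9 7).
Powers repeat with period 7 on this cycle, and 37 mod 7 = 2, so α^37(6) = α^2(6).
Stepping 2 places around the cycle: 6 → 3 → 9.

9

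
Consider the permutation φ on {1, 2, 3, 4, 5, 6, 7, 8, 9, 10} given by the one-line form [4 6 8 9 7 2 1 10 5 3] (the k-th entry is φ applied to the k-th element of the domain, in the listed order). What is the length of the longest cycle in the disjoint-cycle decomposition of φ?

5

Decomposing into disjoint cycles gives (1, 4, 9, 5, 7)(2, 6)(3, 8, 10); the longest has length 5.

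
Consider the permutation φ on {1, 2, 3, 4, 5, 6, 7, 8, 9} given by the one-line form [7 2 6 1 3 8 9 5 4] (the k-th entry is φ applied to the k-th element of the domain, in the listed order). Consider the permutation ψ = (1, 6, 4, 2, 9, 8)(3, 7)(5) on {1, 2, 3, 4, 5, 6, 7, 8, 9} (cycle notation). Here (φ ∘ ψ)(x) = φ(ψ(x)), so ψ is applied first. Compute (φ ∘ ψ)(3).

ψ(3) = 7, then φ(7) = 9; composing gives (φ ∘ ψ)(3) = 9.

9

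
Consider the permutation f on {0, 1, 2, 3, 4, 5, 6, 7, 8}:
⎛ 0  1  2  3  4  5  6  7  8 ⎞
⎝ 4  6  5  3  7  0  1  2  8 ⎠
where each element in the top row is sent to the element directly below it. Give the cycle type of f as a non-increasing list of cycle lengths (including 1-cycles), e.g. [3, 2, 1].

[5, 2, 1, 1]

The disjoint cycles are (0, 4, 7, 2, 5)(1, 6)(3)(8), with lengths 5, 2, 1, 1 in non-increasing order.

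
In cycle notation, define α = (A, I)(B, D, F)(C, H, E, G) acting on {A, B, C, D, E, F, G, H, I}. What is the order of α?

The cycle type of α is (4, 3, 2).
Since disjoint cycles commute, ord(α) = lcm(4, 3, 2) = 12.

12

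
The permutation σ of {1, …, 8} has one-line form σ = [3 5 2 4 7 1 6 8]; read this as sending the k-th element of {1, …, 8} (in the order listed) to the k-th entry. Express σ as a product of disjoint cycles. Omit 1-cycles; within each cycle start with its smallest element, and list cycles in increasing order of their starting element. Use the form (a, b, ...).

From 1: 1 → 3 → 2 → 5 → 7 → 6 → 1, closing the cycle (1, 3, 2, 5, 7, 6).
Continuing from each remaining unvisited element yields (1, 3, 2, 5, 7, 6).

(1, 3, 2, 5, 7, 6)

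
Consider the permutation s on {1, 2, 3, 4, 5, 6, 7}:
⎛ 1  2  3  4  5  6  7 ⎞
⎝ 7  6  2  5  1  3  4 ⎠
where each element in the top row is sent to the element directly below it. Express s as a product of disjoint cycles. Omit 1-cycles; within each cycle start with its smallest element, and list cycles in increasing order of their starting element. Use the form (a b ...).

Start at 1 and follow images: 1 → 7 → 4 → 5 → 1, giving the cycle (1 7 4 5).
Continuing from each remaining unvisited element yields (1 7 4 5)(2 6 3).

(1 7 4 5)(2 6 3)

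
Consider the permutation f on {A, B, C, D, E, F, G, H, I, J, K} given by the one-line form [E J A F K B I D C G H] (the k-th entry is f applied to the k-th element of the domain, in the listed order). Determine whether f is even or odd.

even

In disjoint-cycle form the cycle lengths are 11.
A cycle is odd iff its length is even; f has 0 even-length cycles, so sgn(f) = (−1)^0 and f is even.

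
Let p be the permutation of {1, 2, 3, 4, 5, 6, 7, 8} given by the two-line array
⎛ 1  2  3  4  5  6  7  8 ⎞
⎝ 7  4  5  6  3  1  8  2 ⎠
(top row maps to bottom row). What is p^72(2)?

Tracing 2 → 4 → … returns to 2 after 6 steps, so 2 lies in a 6-cycle (1 7 8 2 4 6).
Powers repeat with period 6 on this cycle, and 72 mod 6 = 0, so p^72(2) = p^0(2).
So p^72(2) = 2.

2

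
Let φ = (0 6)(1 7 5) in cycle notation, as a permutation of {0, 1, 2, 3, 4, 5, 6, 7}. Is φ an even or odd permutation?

odd

The cycle lengths are 3, 2, 1, 1, 1.
A cycle is odd iff its length is even; φ has 1 even-length cycle, so sgn(φ) = (−1)^1 and φ is odd.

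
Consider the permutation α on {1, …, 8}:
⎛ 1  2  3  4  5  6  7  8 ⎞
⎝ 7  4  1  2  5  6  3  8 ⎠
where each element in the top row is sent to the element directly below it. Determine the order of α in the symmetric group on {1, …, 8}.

Writing α as disjoint cycles, the cycle lengths are 3, 2, 1, 1, 1.
The order is lcm(3, 2) = 6.

6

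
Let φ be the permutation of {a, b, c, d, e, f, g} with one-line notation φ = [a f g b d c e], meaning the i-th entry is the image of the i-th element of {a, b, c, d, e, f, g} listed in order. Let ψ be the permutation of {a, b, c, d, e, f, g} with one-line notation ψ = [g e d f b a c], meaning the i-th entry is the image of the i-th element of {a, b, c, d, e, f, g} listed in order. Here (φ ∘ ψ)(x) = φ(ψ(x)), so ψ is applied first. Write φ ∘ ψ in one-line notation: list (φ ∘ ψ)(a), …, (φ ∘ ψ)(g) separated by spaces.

e d b c f a g

Chase each element through ψ then φ: a → g → e; b → e → d; c → d → b; d → f → c; e → b → f; f → a → a; g → c → g.
Collecting the images, φ ∘ ψ = [e d b c f a g].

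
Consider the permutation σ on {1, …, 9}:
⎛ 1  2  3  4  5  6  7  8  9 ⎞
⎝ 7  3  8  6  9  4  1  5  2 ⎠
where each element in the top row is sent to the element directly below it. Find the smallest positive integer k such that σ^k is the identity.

Decomposing into disjoint cycles gives cycle lengths 5, 2, 2.
Since disjoint cycles commute, ord(σ) = lcm(5, 2, 2) = 10.

10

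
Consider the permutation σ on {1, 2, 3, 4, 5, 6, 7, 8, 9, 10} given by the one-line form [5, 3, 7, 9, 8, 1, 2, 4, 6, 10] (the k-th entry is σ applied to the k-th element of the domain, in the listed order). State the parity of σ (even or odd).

odd

In disjoint-cycle form the cycle lengths are 6, 3, 1.
A cycle of length ℓ contributes ℓ−1 transpositions, so σ is a product of 5 + 2 = 7 transpositions — odd.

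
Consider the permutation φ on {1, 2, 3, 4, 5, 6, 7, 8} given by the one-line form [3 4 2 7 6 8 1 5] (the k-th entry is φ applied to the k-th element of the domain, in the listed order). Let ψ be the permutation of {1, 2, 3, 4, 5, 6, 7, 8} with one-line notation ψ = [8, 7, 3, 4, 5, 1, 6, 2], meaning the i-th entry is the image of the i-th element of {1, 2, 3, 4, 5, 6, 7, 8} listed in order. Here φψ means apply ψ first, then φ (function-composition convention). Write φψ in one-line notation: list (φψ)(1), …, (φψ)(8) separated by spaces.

For each element, apply ψ then φ: 1 → 8 → 5; 2 → 7 → 1; 3 → 3 → 2; 4 → 4 → 7; 5 → 5 → 6; 6 → 1 → 3; 7 → 6 → 8; 8 → 2 → 4.
So φψ in one-line form is 5 1 2 7 6 3 8 4.

5 1 2 7 6 3 8 4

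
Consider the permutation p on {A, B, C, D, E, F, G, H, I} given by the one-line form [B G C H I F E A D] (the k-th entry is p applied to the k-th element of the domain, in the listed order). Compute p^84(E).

E

Tracing E → I → … returns to E after 7 steps, so E lies in a 7-cycle (A B G E I D H).
On a 7-cycle, p^7 is the identity, so p^84 = p^0 there (84 ≡ 0 mod 7).
So p^84(E) = E.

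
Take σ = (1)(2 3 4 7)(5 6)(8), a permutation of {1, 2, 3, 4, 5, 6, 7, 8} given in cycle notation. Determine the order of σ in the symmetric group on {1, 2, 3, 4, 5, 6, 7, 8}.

The cycle type of σ is (4, 2, 1, 1).
Since disjoint cycles commute, ord(σ) = lcm(4, 2) = 4.

4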